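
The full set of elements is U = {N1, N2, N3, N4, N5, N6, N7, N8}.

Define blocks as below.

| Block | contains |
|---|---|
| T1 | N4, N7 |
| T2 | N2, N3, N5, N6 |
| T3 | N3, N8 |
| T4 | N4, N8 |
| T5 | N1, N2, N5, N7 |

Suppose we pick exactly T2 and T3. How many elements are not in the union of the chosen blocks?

Union of T2, T3 = {N2, N3, N5, N6, N8}.
Not covered: N1, N4, N7 — 3 elements.

3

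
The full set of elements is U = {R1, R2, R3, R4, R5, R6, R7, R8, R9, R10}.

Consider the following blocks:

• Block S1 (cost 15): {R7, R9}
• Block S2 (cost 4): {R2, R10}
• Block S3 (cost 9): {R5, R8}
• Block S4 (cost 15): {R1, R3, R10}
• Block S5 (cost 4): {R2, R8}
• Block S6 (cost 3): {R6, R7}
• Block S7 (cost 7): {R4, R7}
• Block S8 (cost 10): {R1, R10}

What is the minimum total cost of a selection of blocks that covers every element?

53

S1, S2, S3, S4, S6, S7 together cover every element (S1 ∪ S2 ∪ S3 ∪ S4 ∪ S6 ∪ S7 = {R1, R2, R3, R4, R5, R6, R7, R8, R9, R10}); total cost 15 + 4 + 9 + 15 + 3 + 7 = 53.
The greedy pick S6, S2, S5, S7, S4, S3, S1 costs 57; no covering selection beats 53.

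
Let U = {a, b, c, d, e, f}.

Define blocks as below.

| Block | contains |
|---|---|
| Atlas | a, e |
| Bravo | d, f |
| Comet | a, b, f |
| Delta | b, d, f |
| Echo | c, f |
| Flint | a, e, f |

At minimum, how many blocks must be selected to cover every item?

3

Atlas and Delta and Echo together: Atlas ∪ Delta ∪ Echo = {a, b, c, d, e, f} — every item is covered.
Only Echo contains c, so Echo is forced; the remaining 4 items need at least 2 more blocks (each remaining block adds at most 2) — so at least 3 blocks are needed, and 3 is optimal.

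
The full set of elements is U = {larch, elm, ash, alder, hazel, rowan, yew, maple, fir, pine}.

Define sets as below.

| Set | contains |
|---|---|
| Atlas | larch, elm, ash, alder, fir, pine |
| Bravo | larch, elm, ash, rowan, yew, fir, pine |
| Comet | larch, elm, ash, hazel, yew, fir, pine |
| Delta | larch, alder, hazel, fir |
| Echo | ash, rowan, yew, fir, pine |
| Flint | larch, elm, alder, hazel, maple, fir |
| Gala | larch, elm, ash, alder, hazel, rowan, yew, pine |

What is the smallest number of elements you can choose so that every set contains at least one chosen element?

2

Take H = {ash, alder}. Each listed set contains at least one of these, so H is a hitting set of size 2.
No single element lies in every set, so at least 2 are needed and 2 is optimal.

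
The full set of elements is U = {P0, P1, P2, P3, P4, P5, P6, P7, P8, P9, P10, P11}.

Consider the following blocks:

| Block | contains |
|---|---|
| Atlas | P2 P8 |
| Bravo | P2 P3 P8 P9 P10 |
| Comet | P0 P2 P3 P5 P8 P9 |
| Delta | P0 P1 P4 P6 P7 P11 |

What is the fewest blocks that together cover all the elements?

Bravo, Comet, and Delta cover everything between them: the union {P0, P1, P2, P3, P4, P5, P6, P7, P8, P9, P10, P11} is all of U.
Only Delta contains P1, so Delta is forced; the remaining 6 elements need at least 2 more blocks (each remaining block adds at most 5) — so at least 3 blocks are needed, and 3 is optimal.

3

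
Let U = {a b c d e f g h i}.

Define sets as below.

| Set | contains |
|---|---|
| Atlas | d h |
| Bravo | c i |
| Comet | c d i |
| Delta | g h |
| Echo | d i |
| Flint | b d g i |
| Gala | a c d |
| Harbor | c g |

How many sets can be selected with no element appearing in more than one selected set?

2

Comet, Delta are pairwise disjoint (Comet={c,d,i}; Delta={g,h}).
Every remaining set overlaps one of these, and no 3 of the listed sets are pairwise disjoint, so 2 is the maximum.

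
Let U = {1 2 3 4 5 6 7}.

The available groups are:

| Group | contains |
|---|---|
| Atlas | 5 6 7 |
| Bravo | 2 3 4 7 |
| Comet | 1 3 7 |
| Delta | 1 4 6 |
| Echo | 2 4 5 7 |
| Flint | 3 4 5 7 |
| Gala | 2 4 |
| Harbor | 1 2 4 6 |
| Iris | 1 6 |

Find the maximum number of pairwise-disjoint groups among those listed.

Flint, Iris are pairwise disjoint (Flint={3,4,5,7}; Iris={1,6}).
Every remaining group overlaps one of these, and no 3 of the listed groups are pairwise disjoint, so 2 is the maximum.

2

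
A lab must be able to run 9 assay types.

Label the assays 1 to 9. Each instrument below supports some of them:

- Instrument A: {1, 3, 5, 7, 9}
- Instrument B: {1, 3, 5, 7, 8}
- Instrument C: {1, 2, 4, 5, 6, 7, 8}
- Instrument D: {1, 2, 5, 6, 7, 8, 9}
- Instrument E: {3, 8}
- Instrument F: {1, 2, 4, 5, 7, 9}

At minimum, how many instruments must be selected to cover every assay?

Take {A, C}. Their union is {1, 2, 3, 4, 5, 6, 7, 8, 9}, which is all 9 assays.
No single instrument has all 9 assays (the largest, C, has 7), so 2 is optimal.

2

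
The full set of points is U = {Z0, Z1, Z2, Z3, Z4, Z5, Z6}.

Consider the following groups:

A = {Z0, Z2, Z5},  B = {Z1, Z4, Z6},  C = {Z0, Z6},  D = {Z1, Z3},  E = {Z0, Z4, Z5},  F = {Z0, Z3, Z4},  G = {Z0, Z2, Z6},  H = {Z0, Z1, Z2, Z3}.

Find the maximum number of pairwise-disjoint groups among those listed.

2

C, D are pairwise disjoint (C={Z0,Z6}; D={Z1,Z3}).
Every remaining group overlaps one of these, and no 3 of the listed groups are pairwise disjoint, so 2 is the maximum.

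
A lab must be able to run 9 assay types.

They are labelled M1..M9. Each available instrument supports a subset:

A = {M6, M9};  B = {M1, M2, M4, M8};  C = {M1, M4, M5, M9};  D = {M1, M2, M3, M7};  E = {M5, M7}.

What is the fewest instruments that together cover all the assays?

A and B and C and D together: A ∪ B ∪ C ∪ D = {M1, M2, M3, M4, M5, M6, M7, M8, M9} — every assay is covered.
Only B contains M8, so B is forced; the remaining 5 assays need at least 3 more instruments (each remaining instrument adds at most 2) — so at least 4 instruments are needed, and 4 is optimal.

4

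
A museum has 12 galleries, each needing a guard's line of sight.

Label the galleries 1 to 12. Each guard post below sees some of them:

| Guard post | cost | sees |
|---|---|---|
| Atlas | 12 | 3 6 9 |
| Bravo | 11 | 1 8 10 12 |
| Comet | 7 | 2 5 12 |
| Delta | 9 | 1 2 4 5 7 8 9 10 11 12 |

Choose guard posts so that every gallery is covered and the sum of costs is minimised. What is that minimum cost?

Atlas, Delta together cover every gallery (Atlas ∪ Delta = {1, 2, 3, 4, 5, 6, 7, 8, 9, 10, 11, 12}); total cost 12 + 9 = 21.
No covering selection has total cost below 21.

21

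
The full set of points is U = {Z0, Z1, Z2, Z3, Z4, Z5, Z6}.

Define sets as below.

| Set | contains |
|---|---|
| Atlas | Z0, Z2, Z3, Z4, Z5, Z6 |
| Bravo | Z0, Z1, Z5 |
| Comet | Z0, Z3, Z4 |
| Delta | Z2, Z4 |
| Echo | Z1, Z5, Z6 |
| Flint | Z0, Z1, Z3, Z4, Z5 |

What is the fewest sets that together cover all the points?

2

Atlas and Bravo cover everything between them: the union {Z0, Z1, Z2, Z3, Z4, Z5, Z6} is all of U.
No single set has all 7 points (the largest, Atlas, has 6), so 2 is optimal.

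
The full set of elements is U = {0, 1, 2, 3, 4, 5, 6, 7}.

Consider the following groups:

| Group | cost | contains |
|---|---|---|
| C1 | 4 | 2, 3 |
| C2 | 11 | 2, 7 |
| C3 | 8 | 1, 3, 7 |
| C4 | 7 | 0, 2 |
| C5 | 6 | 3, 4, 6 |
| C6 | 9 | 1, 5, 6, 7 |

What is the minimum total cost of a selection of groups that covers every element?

22

C4, C5, C6 together cover every element (C4 ∪ C5 ∪ C6 = {0, 1, 2, 3, 4, 5, 6, 7}); total cost 7 + 6 + 9 = 22.
The greedy pick C1, C6, C5, C4 costs 26; no covering selection beats 22.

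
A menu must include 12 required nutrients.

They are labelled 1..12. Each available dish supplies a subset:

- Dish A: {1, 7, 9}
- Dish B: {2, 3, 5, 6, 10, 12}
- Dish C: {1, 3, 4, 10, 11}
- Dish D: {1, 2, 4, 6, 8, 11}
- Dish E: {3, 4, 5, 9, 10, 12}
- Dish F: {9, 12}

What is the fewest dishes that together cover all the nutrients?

3

Take {A, D, E}. Their union is {1, 2, 3, 4, 5, 6, 7, 8, 9, 10, 11, 12}, which is all 12 nutrients.
Only A contains 7, so A is forced; the remaining 9 nutrients need at least 2 more dishes (each remaining dish adds at most 6) — so at least 3 dishes are needed, and 3 is optimal.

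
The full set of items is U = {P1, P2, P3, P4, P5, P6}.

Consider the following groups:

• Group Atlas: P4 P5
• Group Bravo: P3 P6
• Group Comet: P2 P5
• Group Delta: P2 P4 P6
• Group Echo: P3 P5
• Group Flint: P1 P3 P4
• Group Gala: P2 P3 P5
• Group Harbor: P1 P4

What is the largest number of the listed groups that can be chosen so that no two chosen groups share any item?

3

Bravo, Comet, Harbor are pairwise disjoint (Bravo={P3,P6}; Comet={P2,P5}; Harbor={P1,P4}).
Every remaining group overlaps one of these, and no 4 of the listed groups are pairwise disjoint, so 3 is the maximum.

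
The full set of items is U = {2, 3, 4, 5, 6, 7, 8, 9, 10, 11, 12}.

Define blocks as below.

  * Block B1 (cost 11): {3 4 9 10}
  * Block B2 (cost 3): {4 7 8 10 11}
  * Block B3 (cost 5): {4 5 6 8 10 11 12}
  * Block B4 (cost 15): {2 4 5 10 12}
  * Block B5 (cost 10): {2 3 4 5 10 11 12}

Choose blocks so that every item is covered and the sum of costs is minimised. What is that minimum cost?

29

B1, B2, B3, B5 together cover every item (B1 ∪ B2 ∪ B3 ∪ B5 = {2, 3, 4, 5, 6, 7, 8, 9, 10, 11, 12}); total cost 11 + 3 + 5 + 10 = 29.
No covering selection has total cost below 29.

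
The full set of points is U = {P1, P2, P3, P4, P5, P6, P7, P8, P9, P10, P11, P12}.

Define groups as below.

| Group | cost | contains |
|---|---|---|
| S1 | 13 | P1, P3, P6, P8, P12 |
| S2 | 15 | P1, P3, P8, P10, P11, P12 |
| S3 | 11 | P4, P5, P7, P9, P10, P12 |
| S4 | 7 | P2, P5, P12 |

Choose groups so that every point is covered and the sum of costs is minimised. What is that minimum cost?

S1, S2, S3, S4 together cover every point (S1 ∪ S2 ∪ S3 ∪ S4 = {P1, P2, P3, P4, P5, P6, P7, P8, P9, P10, P11, P12}); total cost 13 + 15 + 11 + 7 = 46.
No covering selection has total cost below 46.

46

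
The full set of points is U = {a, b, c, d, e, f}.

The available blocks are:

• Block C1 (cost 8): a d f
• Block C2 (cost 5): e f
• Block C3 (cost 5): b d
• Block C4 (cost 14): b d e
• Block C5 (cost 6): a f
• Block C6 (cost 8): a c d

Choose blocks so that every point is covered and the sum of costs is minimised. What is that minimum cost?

C2, C3, C6 together cover every point (C2 ∪ C3 ∪ C6 = {a, b, c, d, e, f}); total cost 5 + 5 + 8 = 18.
No covering selection has total cost below 18.

18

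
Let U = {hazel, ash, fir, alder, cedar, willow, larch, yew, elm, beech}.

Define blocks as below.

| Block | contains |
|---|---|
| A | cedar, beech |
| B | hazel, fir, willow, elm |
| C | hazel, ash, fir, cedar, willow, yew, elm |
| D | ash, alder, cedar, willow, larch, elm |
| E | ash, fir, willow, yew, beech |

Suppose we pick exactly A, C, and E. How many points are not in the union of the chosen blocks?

2

Union of A, C, E = {hazel, ash, fir, cedar, willow, yew, elm, beech}.
Not covered: alder, larch — 2 points.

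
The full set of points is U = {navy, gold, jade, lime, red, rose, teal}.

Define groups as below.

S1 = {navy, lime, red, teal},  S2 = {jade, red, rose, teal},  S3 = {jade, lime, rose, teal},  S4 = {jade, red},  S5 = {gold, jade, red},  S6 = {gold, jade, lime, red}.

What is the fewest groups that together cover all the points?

S1, S2, and S5 cover everything between them: the union {navy, gold, jade, lime, red, rose, teal} is all of U.
Only S1 contains navy, so S1 is forced; the remaining 3 points need at least 2 more groups (each remaining group adds at most 2) — so at least 3 groups are needed, and 3 is optimal.

3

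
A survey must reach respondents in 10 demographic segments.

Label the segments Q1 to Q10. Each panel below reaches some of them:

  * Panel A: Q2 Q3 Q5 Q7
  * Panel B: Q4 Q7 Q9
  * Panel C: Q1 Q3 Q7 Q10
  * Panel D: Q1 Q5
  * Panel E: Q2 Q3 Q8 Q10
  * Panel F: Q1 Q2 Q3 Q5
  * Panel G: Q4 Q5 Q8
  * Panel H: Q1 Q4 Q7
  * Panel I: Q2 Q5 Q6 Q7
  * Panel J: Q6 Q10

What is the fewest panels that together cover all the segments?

4

Take {B, D, E, I}. Their union is {Q1, Q2, Q3, Q4, Q5, Q6, Q7, Q8, Q9, Q10}, which is all 10 segments.
No 3 of the 10 panels cover everything (all 120 combinations miss at least one segment), so 4 is optimal.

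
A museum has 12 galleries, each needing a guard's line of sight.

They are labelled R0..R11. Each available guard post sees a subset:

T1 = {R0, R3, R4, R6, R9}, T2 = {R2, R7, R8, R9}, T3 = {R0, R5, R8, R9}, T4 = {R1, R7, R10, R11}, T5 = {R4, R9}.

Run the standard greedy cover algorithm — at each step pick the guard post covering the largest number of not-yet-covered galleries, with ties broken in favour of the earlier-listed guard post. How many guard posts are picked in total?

4

Greedy: pick T1 (covers 5 new) → pick T4 (covers 4 new) → pick T2 (covers 2 new) → pick T3 (covers 1 new). Total picks: 4.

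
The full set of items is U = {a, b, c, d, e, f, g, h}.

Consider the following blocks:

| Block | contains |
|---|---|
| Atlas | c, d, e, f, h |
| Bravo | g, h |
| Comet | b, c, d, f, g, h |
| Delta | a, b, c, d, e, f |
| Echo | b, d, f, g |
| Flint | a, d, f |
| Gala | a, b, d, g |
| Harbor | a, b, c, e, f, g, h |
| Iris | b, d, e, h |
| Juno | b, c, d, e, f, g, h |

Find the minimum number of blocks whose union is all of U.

Take {Comet, Delta}. Their union is {a, b, c, d, e, f, g, h}, which is all 8 items.
No single block has all 8 items (the largest, Harbor, has 7), so 2 is optimal.

2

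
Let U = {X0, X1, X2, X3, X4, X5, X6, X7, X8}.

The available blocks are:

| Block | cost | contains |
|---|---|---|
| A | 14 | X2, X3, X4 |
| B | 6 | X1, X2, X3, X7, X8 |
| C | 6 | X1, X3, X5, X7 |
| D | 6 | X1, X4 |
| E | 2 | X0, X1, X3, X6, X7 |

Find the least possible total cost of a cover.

B, C, D, E together cover every point (B ∪ C ∪ D ∪ E = {X0, X1, X2, X3, X4, X5, X6, X7, X8}); total cost 6 + 6 + 6 + 2 = 20.
No covering selection has total cost below 20.

20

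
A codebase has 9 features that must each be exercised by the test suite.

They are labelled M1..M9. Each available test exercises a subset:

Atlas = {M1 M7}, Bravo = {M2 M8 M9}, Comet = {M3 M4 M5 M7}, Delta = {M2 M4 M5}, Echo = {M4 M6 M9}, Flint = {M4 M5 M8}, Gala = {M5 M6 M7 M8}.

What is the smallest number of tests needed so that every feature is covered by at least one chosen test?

4

Take {Atlas, Bravo, Comet, Echo}. Their union is {M1, M2, M3, M4, M5, M6, M7, M8, M9}, which is all 9 features.
Only Atlas contains M1, so Atlas is forced; the remaining 7 features need at least 3 more tests (each remaining test adds at most 3) — so at least 4 tests are needed, and 4 is optimal.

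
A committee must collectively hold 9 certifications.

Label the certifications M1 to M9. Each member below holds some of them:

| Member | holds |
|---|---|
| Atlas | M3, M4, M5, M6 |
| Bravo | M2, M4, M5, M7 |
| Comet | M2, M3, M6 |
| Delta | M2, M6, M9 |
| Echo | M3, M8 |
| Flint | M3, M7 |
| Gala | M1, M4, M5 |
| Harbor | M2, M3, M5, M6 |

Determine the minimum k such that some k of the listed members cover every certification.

Delta and Echo and Flint and Gala together: Delta ∪ Echo ∪ Flint ∪ Gala = {M1, M2, M3, M4, M5, M6, M7, M8, M9} — every certification is covered.
No 3 of the 8 members cover everything (all 56 combinations miss at least one certification), so 4 is optimal.

4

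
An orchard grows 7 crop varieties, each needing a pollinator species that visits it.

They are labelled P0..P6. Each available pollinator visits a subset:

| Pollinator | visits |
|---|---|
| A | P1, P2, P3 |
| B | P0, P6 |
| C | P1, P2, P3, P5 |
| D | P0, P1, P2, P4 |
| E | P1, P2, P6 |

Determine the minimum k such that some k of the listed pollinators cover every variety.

3

Take {C, D, E}. Their union is {P0, P1, P2, P3, P4, P5, P6}, which is all 7 varieties.
Only D contains P4, so D is forced; the remaining 3 varieties need at least 2 more pollinators (each remaining pollinator adds at most 2) — so at least 3 pollinators are needed, and 3 is optimal.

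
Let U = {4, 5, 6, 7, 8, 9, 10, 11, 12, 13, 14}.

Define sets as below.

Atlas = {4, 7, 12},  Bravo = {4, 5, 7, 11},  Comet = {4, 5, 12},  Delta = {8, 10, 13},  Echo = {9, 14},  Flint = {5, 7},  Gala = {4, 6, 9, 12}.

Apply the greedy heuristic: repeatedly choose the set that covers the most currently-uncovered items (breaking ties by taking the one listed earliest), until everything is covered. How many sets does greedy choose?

4

Greedy: pick Bravo (covers 4 new) → pick Delta (covers 3 new) → pick Gala (covers 3 new) → pick Echo (covers 1 new). Total picks: 4.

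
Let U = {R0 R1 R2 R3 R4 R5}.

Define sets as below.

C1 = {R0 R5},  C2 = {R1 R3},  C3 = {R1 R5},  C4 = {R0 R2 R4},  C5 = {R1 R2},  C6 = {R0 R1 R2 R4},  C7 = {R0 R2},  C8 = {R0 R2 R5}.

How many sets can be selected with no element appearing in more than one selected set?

C3, C4 are pairwise disjoint (C3={R1,R5}; C4={R0,R2,R4}).
Every remaining set overlaps one of these, and no 3 of the listed sets are pairwise disjoint, so 2 is the maximum.

2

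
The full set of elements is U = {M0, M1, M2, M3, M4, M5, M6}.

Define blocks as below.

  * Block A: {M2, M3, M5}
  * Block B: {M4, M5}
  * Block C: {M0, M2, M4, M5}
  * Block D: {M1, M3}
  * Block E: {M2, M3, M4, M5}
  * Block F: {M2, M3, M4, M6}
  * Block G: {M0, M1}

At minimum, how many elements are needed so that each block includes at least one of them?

3

The 3 elements {M1, M4, M5} hit every block.
No choice of 2 elements meets every block, so 3 is the minimum.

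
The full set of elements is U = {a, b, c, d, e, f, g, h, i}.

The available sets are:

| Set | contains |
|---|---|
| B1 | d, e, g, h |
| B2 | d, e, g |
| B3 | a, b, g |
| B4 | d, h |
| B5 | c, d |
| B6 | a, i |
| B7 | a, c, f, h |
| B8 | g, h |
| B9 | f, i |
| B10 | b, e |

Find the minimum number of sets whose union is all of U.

B2 and B6 and B7 and B10 together: B2 ∪ B6 ∪ B7 ∪ B10 = {a, b, c, d, e, f, g, h, i} — every element is covered.
No 3 of the 10 sets cover everything (all 120 combinations miss at least one element), so 4 is optimal.

4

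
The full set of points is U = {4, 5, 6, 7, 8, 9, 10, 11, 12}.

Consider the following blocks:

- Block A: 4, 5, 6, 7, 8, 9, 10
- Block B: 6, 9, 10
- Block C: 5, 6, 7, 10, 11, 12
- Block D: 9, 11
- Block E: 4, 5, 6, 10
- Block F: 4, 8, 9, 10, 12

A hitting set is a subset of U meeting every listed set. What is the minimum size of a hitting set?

The 2 points {6, 9} hit every block.
The blocks D, E are pairwise disjoint, so any hitting set needs a separate point for each — at least 2. Hence 2 is optimal.

2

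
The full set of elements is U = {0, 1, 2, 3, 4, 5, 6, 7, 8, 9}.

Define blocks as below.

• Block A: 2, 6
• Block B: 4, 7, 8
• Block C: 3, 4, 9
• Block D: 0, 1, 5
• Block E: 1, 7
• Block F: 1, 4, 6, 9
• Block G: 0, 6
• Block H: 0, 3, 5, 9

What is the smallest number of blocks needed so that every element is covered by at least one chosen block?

4

A, B, C, and D cover everything between them: the union {0, 1, 2, 3, 4, 5, 6, 7, 8, 9} is all of U.
No 3 of the 8 blocks cover everything (all 56 combinations miss at least one element), so 4 is optimal.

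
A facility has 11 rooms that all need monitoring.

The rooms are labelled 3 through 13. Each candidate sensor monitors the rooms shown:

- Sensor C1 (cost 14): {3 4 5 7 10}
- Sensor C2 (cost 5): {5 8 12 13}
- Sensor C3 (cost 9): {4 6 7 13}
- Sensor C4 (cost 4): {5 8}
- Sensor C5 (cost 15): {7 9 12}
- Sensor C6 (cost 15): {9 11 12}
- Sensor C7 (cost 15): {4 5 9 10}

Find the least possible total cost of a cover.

C1, C3, C4, C6 together cover every room (C1 ∪ C3 ∪ C4 ∪ C6 = {3, 4, 5, 6, 7, 8, 9, 10, 11, 12, 13}); total cost 14 + 9 + 4 + 15 = 42.
The greedy pick C2, C3, C1, C6 costs 43; no covering selection beats 42.

42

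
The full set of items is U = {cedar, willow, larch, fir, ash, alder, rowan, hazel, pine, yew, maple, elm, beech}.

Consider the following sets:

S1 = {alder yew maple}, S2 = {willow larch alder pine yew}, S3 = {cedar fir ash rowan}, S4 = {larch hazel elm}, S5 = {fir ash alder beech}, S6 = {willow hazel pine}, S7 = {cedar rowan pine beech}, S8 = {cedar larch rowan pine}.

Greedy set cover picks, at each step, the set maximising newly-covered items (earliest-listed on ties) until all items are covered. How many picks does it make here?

5

Greedy: pick S2 (covers 5 new) → pick S3 (covers 4 new) → pick S4 (covers 2 new) → pick S1 (covers 1 new) → pick S5 (covers 1 new). Total picks: 5.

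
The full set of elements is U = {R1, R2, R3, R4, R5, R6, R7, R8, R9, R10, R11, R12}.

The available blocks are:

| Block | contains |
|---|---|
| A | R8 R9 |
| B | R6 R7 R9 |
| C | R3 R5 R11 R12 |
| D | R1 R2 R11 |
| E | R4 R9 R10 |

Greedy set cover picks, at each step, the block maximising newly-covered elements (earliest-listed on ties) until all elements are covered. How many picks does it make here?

Greedy: pick C (covers 4 new) → pick B (covers 3 new) → pick D (covers 2 new) → pick E (covers 2 new) → pick A (covers 1 new). Total picks: 5.

5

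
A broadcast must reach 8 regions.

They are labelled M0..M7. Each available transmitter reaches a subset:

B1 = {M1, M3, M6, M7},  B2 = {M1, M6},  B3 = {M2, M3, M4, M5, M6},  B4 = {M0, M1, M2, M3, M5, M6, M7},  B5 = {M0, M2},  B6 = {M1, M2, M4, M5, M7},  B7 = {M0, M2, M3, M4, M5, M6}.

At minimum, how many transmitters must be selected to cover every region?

2

Take {B1, B7}. Their union is {M0, M1, M2, M3, M4, M5, M6, M7}, which is all 8 regions.
No single transmitter has all 8 regions (the largest, B4, has 7), so 2 is optimal.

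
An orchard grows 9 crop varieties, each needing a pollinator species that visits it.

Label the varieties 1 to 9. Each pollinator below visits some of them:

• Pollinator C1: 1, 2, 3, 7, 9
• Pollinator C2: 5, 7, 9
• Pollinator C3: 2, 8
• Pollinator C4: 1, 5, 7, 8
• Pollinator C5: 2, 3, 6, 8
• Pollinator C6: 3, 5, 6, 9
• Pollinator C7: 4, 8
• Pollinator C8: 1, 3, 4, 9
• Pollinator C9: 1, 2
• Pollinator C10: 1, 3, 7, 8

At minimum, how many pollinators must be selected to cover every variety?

3

C1 and C6 and C7 together: C1 ∪ C6 ∪ C7 = {1, 2, 3, 4, 5, 6, 7, 8, 9} — every variety is covered.
No 2 of the 10 pollinators cover everything (all 45 combinations miss at least one variety), so 3 is optimal.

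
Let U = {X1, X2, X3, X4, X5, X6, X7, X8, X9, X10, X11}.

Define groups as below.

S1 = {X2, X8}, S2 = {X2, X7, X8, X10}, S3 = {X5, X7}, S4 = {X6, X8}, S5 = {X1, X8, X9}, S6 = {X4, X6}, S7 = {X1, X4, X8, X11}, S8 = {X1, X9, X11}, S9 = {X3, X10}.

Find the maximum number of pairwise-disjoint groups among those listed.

S1, S3, S6, S8, S9 are pairwise disjoint (S1={X2,X8}; S3={X5,X7}; S6={X4,X6}; S8={X1,X9,X11}; S9={X3,X10}).
Every remaining group overlaps one of these, and no 6 of the listed groups are pairwise disjoint, so 5 is the maximum.

5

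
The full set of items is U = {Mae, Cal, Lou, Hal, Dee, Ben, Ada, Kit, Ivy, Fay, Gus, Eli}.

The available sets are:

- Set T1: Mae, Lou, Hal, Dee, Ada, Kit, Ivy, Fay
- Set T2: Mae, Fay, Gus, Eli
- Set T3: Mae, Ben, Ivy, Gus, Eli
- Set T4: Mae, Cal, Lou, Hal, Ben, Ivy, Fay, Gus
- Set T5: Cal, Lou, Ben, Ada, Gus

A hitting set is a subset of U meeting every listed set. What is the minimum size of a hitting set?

Take H = {Mae, Ben}. Each listed set contains at least one of these, so H is a hitting set of size 2.
No single item lies in every set, so at least 2 are needed and 2 is optimal.

2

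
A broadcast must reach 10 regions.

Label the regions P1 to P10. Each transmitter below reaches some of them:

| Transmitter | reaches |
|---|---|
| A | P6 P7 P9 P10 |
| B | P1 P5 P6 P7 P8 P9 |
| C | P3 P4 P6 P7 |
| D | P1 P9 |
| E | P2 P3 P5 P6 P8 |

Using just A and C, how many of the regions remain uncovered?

Union of A, C = {P3, P4, P6, P7, P9, P10}.
Not covered: P1, P2, P5, P8 — 4 regions.

4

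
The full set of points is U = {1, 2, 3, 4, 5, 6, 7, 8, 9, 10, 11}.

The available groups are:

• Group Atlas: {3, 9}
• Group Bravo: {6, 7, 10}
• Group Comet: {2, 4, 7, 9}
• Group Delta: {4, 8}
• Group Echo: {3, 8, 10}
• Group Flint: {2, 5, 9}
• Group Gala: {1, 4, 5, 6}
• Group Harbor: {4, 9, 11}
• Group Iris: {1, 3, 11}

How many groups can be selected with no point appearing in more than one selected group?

Bravo, Delta, Flint, Iris are pairwise disjoint (Bravo={6,7,10}; Delta={4,8}; Flint={2,5,9}; Iris={1,3,11}).
Every remaining group overlaps one of these, and no 5 of the listed groups are pairwise disjoint, so 4 is the maximum.

4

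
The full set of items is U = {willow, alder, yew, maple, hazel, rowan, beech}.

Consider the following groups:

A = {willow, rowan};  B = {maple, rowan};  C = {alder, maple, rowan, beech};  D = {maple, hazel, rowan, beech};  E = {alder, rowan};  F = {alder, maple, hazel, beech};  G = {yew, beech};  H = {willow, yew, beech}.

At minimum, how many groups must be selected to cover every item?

3

Take {D, E, H}. Their union is {willow, alder, yew, maple, hazel, rowan, beech}, which is all 7 items.
No 2 of the 8 groups cover everything (all 28 combinations miss at least one item), so 3 is optimal.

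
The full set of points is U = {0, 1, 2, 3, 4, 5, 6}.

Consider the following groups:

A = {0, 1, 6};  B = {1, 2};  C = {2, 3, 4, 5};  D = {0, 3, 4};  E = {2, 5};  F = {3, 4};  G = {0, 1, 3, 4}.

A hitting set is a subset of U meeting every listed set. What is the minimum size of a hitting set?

The 3 points {1, 2, 3} hit every group.
The groups A, E, F are pairwise disjoint, so any hitting set needs a separate point for each — at least 3. Hence 3 is optimal.

3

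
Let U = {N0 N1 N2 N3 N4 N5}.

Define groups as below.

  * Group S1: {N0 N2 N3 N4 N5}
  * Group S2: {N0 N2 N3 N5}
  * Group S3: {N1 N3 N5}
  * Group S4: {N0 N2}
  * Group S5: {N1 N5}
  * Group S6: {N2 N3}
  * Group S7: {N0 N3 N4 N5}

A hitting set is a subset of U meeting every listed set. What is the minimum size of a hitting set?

Take H = {N2, N5}. Each listed group contains at least one of these, so H is a hitting set of size 2.
The groups S5, S6 are pairwise disjoint, so any hitting set needs a separate point for each — at least 2. Hence 2 is optimal.

2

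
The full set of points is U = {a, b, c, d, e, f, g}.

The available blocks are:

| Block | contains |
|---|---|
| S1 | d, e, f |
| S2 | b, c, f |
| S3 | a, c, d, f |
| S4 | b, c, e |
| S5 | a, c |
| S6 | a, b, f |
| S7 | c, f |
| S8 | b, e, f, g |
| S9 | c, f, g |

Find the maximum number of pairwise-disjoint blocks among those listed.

2

S5, S8 are pairwise disjoint (S5={a,c}; S8={b,e,f,g}).
Every remaining block overlaps one of these, and no 3 of the listed blocks are pairwise disjoint, so 2 is the maximum.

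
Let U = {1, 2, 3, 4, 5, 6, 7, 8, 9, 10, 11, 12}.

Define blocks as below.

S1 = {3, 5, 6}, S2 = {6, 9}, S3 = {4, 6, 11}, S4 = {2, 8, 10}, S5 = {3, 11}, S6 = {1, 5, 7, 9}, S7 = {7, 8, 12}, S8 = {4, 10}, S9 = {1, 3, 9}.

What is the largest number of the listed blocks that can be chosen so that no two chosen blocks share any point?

4

S2, S5, S7, S8 are pairwise disjoint (S2={6,9}; S5={3,11}; S7={7,8,12}; S8={4,10}).
Every remaining block overlaps one of these, and no 5 of the listed blocks are pairwise disjoint, so 4 is the maximum.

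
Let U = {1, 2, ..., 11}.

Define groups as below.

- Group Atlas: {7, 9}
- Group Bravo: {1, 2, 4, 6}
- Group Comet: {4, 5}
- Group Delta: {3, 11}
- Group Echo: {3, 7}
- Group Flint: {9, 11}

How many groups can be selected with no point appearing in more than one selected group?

3

Comet, Echo, Flint are pairwise disjoint (Comet={4,5}; Echo={3,7}; Flint={9,11}).
Every remaining group overlaps one of these, and no 4 of the listed groups are pairwise disjoint, so 3 is the maximum.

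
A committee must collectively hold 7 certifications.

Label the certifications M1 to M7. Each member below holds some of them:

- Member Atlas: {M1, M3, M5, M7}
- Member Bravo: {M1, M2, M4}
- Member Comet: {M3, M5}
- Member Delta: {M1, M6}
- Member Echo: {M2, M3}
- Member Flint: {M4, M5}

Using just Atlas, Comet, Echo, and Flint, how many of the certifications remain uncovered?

Union of Atlas, Comet, Echo, Flint = {M1, M2, M3, M4, M5, M7}.
Not covered: M6 — 1 certification.

1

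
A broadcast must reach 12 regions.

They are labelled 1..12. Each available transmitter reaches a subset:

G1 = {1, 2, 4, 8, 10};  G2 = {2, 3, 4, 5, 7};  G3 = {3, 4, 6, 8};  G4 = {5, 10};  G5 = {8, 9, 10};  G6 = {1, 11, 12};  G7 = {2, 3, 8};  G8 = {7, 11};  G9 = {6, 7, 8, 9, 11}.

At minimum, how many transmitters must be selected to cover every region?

Take {G2, G3, G5, G6}. Their union is {1, 2, 3, 4, 5, 6, 7, 8, 9, 10, 11, 12}, which is all 12 regions.
No 3 of the 9 transmitters cover everything (all 84 combinations miss at least one region), so 4 is optimal.

4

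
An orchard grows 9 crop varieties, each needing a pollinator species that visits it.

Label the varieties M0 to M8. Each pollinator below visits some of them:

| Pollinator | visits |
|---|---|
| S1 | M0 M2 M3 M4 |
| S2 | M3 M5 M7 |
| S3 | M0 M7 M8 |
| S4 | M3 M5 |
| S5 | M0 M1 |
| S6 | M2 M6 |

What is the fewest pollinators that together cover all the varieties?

Take {S1, S2, S3, S5, S6}. Their union is {M0, M1, M2, M3, M4, M5, M6, M7, M8}, which is all 9 varieties.
No 4 of the 6 pollinators cover everything (all 15 combinations miss at least one variety), so 5 is optimal.

5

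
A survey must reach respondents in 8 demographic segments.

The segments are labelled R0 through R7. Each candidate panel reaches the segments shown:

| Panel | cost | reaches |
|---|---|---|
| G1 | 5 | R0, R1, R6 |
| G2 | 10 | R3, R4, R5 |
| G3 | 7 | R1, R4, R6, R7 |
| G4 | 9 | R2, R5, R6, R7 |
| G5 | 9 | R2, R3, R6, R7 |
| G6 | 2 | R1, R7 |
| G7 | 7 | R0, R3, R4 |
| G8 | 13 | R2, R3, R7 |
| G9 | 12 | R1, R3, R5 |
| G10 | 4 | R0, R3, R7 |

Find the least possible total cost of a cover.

G4, G6, G7 together cover every segment (G4 ∪ G6 ∪ G7 = {R0, R1, R2, R3, R4, R5, R6, R7}); total cost 9 + 2 + 7 = 18.
The greedy pick G6, G10, G4, G3 costs 22; no covering selection beats 18.

18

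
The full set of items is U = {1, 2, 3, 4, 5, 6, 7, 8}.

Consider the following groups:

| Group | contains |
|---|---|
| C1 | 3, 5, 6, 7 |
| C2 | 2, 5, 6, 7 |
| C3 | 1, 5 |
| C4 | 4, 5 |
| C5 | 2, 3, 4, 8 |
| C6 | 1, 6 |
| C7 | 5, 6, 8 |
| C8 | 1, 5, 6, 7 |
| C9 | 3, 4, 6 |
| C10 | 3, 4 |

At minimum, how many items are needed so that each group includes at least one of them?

The 3 items {1, 3, 5} hit every group.
No choice of 2 items meets every group, so 3 is the minimum.

3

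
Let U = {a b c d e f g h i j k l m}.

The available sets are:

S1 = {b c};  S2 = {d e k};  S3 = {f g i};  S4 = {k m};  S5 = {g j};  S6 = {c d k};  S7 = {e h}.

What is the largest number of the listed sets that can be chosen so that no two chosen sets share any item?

4

S1, S3, S4, S7 are pairwise disjoint (S1={b,c}; S3={f,g,i}; S4={k,m}; S7={e,h}).
Every remaining set overlaps one of these, and no 5 of the listed sets are pairwise disjoint, so 4 is the maximum.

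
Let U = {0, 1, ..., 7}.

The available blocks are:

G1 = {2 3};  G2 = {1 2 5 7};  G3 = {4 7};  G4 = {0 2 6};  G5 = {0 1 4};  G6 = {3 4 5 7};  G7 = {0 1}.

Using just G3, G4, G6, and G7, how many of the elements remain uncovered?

0

Union of G3, G4, G6, G7 = {0, 1, 2, 3, 4, 5, 6, 7} — that's every element, so 0 are uncovered.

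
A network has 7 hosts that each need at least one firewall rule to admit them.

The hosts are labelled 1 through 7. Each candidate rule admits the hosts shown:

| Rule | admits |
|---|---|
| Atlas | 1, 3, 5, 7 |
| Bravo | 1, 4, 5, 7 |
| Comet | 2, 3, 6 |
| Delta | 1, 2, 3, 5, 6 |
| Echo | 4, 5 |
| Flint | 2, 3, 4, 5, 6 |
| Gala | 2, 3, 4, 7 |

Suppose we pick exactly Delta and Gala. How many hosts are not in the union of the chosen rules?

Union of Delta, Gala = {1, 2, 3, 4, 5, 6, 7} — that's every host, so 0 are uncovered.

0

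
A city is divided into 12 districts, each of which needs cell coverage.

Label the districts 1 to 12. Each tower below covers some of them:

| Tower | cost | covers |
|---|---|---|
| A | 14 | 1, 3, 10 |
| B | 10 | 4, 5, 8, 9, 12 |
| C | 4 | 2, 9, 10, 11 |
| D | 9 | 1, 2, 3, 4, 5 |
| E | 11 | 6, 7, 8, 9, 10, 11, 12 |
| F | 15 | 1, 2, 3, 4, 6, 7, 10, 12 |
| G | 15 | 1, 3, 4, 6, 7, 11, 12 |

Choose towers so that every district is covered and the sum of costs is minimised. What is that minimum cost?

20

D, E together cover every district (D ∪ E = {1, 2, 3, 4, 5, 6, 7, 8, 9, 10, 11, 12}); total cost 9 + 11 = 20.
The greedy pick C, D, E costs 24; no covering selection beats 20.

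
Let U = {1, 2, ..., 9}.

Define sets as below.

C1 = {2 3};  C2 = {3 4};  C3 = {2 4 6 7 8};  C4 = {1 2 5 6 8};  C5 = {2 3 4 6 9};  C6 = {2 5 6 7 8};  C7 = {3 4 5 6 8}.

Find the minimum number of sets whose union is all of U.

Take {C4, C5, C6}. Their union is {1, 2, 3, 4, 5, 6, 7, 8, 9}, which is all 9 elements.
Only C4 contains 1, so C4 is forced; the remaining 4 elements need at least 2 more sets (each remaining set adds at most 3) — so at least 3 sets are needed, and 3 is optimal.

3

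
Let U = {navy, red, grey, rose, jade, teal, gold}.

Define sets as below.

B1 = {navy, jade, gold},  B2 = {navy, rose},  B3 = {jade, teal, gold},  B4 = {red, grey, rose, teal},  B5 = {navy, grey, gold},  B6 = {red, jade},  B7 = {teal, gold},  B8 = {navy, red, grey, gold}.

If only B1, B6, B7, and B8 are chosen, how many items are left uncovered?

1

Union of B1, B6, B7, B8 = {navy, red, grey, jade, teal, gold}.
Not covered: rose — 1 item.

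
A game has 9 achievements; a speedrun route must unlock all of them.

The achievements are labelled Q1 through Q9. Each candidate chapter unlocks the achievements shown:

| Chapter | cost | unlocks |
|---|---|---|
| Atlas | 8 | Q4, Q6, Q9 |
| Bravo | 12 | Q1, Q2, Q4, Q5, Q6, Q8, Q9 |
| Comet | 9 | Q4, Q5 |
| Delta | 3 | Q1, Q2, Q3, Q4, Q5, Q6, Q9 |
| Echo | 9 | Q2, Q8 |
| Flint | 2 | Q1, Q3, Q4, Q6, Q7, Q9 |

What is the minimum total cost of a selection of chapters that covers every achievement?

14

Delta, Echo, Flint together cover every achievement (Delta ∪ Echo ∪ Flint = {Q1, Q2, Q3, Q4, Q5, Q6, Q7, Q8, Q9}); total cost 3 + 9 + 2 = 14.
No covering selection has total cost below 14.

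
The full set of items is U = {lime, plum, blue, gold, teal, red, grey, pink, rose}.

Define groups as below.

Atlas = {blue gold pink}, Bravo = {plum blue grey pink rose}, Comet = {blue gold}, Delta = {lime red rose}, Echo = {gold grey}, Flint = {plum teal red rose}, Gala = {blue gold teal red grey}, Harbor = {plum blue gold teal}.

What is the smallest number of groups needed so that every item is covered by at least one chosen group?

3

Bravo and Delta and Harbor together: Bravo ∪ Delta ∪ Harbor = {lime, plum, blue, gold, teal, red, grey, pink, rose} — every item is covered.
Only Delta contains lime, so Delta is forced; the remaining 6 items need at least 2 more groups (each remaining group adds at most 4) — so at least 3 groups are needed, and 3 is optimal.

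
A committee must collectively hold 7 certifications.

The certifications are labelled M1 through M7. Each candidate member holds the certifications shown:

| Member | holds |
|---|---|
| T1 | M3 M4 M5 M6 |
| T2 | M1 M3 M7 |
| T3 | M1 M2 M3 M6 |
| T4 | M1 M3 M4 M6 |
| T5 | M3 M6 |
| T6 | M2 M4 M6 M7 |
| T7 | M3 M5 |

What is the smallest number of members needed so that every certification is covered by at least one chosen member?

T4 and T6 and T7 together: T4 ∪ T6 ∪ T7 = {M1, M2, M3, M4, M5, M6, M7} — every certification is covered.
No 2 of the 7 members cover everything (all 21 combinations miss at least one certification), so 3 is optimal.

3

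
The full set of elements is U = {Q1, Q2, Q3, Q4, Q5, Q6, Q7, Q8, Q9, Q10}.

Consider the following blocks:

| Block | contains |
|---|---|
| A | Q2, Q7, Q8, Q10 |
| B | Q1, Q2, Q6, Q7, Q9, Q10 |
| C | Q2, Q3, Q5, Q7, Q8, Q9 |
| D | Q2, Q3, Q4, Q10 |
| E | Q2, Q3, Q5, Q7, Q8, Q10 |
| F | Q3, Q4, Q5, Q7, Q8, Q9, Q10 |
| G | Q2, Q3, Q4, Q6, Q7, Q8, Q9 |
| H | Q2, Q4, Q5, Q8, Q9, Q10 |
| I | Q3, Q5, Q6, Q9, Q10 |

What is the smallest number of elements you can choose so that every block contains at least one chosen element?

The 2 elements {Q3, Q10} hit every block.
No single element lies in every block, so at least 2 are needed and 2 is optimal.

2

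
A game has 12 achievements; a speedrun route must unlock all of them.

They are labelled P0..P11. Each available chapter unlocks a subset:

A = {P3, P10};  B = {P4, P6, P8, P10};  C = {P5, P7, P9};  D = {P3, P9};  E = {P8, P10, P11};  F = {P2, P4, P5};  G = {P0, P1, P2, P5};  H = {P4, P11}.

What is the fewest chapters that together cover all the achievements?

Take {B, C, D, E, G}. Their union is {P0, P1, P2, P3, P4, P5, P6, P7, P8, P9, P10, P11}, which is all 12 achievements.
No 4 of the 8 chapters cover everything (all 70 combinations miss at least one achievement), so 5 is optimal.

5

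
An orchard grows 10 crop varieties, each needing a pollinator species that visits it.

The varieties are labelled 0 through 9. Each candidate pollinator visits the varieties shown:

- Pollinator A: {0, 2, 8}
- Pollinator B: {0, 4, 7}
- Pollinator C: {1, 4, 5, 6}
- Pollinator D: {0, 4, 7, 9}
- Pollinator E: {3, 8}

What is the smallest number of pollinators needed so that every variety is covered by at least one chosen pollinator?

Take {A, C, D, E}. Their union is {0, 1, 2, 3, 4, 5, 6, 7, 8, 9}, which is all 10 varieties.
No 3 of the 5 pollinators cover everything (all 10 combinations miss at least one variety), so 4 is optimal.

4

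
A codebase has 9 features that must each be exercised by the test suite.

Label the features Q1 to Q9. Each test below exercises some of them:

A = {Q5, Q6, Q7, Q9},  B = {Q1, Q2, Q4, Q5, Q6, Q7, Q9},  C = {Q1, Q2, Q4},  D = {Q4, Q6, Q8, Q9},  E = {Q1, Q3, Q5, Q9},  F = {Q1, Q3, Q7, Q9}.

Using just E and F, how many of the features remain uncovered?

Union of E, F = {Q1, Q3, Q5, Q7, Q9}.
Not covered: Q2, Q4, Q6, Q8 — 4 features.

4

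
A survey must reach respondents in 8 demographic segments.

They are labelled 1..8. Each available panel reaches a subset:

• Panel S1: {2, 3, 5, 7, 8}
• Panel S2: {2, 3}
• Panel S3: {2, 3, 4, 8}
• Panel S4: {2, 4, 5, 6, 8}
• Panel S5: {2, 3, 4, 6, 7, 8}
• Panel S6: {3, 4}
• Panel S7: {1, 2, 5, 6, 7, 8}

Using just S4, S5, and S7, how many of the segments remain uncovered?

Union of S4, S5, S7 = {1, 2, 3, 4, 5, 6, 7, 8} — that's every segment, so 0 are uncovered.

0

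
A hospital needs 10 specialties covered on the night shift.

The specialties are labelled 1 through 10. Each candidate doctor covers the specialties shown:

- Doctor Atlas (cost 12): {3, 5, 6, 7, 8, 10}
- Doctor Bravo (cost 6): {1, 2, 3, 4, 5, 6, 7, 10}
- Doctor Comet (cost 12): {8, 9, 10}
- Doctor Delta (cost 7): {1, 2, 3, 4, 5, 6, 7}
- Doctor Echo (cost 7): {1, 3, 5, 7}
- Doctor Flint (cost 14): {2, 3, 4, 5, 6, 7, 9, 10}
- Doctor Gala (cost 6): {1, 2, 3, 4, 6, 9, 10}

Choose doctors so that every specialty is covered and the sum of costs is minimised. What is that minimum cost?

Atlas, Gala together cover every specialty (Atlas ∪ Gala = {1, 2, 3, 4, 5, 6, 7, 8, 9, 10}); total cost 12 + 6 = 18.
No covering selection has total cost below 18.

18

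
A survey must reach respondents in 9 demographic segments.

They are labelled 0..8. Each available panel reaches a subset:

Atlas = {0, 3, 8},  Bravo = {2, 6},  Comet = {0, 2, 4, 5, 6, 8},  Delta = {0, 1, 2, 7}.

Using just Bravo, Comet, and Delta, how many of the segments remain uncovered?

Union of Bravo, Comet, Delta = {0, 1, 2, 4, 5, 6, 7, 8}.
Not covered: 3 — 1 segment.

1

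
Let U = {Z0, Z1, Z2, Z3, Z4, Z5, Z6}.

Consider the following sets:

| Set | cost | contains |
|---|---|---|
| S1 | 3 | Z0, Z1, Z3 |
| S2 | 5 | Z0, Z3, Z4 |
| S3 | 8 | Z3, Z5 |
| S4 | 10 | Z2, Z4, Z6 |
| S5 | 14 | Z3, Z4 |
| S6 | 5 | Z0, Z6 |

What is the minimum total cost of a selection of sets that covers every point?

S1, S3, S4 together cover every point (S1 ∪ S3 ∪ S4 = {Z0, Z1, Z2, Z3, Z4, Z5, Z6}); total cost 3 + 8 + 10 = 21.
No covering selection has total cost below 21.

21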